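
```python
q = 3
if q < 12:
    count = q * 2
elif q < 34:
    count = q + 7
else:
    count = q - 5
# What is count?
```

Trace:
`q = 3` → q = 3
`if q < 12: ...` → q < 12 is True → count = 6
So count = 6

Answer: 6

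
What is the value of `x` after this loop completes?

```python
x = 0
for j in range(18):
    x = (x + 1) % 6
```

Increment mod 6, 18 times = 0
`x` takes the values: 0 → 1 → 2 → 3 → 4 → 5 → 0 → 1 → 2 → 3 → 4 → 5 → 0 → 1 → 2 → 3 → 4 → 5 → 0

Answer: 0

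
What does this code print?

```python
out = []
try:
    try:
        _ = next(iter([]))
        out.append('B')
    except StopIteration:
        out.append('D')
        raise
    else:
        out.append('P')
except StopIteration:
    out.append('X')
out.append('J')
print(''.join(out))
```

Execution trace: 'D' (except StopIteration) → 'X' (outer except StopIteration) → 'J' (after the try/except). Output: DXJ

Answer: DXJ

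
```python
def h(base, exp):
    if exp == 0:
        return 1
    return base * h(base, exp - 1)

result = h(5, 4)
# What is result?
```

h(5, 4) = 5 * 5 * 5 * 5 = 625

Answer: 625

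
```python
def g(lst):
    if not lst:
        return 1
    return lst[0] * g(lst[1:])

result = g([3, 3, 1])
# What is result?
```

Product over [3, 3, 1] = 3 * 3 * 1 = 9

Answer: 9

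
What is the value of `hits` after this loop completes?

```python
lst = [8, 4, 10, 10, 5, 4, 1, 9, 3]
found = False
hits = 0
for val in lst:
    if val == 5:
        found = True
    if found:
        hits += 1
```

Count elements after first 5 in [8, 4, 10, 10, 5, 4, 1, 9, 3]
`hits` takes the values: 0 → 1 → 2 → 3 → 4 → 5

Answer: 5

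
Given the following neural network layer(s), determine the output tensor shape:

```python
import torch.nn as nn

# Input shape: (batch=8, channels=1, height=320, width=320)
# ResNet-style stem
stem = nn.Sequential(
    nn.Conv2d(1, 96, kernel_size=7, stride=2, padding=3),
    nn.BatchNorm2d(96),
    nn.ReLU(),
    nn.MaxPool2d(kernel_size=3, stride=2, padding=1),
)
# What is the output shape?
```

Input: (8, 1, 320, 320) -> after Conv2d 7x7 stride=2: (8, 96, 160, 160) -> Output: (8, 96, 80, 80)

Answer: (8, 96, 80, 80)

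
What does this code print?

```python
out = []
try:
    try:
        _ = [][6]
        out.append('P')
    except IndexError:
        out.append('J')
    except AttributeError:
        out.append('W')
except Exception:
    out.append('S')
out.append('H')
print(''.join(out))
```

Execution trace: 'J' (inner except IndexError) → 'H' (after the try/except). Output: JH

Answer: JH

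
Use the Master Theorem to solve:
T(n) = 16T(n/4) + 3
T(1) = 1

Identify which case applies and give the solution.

a=16, b=4, f(n)=3. log_4(16) = 2. Since c=0 < 2, Case 1 applies: T(n) = Θ(n^log_b(a)) = O(n^2).

Answer: O(n^2) - Case 1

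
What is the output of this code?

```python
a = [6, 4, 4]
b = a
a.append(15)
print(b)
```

Key concept: basic list aliasing.
Step by step:
`a = [6, 4, 4]` → a = [6, 4, 4]
`b = a` → b = [6, 4, 4] (same object as a)
`a.append(15)` → a = [6, 4, 4, 15] (same object as b); b = [6, 4, 4, 15] (same object as a)
`print(b)` → prints [6, 4, 4, 15]

Answer: [6, 4, 4, 15]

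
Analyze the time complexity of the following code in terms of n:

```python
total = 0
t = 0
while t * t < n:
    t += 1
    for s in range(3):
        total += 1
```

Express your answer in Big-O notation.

Each loop level contributes: √n × 1. Multiplying the contributions gives O(√n).

Answer: O(√n)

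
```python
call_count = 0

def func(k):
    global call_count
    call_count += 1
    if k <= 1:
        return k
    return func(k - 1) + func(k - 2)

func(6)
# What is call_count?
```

Calls(k) = 1 + Calls(k-1) + Calls(k-2); Calls(0)=Calls(1)=1. For k=6 this gives 25.

Answer: 25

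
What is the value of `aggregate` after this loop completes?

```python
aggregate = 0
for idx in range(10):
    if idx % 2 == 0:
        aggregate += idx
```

Sum of even numbers 0 to 9
`aggregate` takes the values: 0 → 2 → 6 → 12 → 20

Answer: 20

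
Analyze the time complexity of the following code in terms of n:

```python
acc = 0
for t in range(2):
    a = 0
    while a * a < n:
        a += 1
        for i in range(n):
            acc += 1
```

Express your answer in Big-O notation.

Each loop level contributes: 1 × √n × n. Multiplying the contributions gives O(n√n).

Answer: O(n√n)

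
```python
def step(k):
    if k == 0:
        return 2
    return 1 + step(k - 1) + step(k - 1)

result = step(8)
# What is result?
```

step(k) = 1 + 2·step(k-1), step(0)=2. Closed form: (2+1)·2^8 - 1 = 767.

Answer: 767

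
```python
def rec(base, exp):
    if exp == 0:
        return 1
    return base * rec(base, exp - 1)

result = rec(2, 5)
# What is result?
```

rec(2, 5) = 2 * 2 * 2 * 2 * 2 = 32

Answer: 32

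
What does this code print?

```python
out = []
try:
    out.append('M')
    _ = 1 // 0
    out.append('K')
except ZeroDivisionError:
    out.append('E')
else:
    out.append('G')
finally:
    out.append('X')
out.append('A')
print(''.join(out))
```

Execution trace: 'M' (try body) → 'E' (except ZeroDivisionError) → 'X' (finally) → 'A' (after the try/except). Output: MEXA

Answer: MEXA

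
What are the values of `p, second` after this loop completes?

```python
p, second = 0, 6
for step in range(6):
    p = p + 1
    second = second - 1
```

p goes 0→6, second goes 6→0
`p, second` takes the values: (0, 6) → (1, 6) → (1, 5) → (2, 5) → (2, 4) → (3, 4) → (3, 3) → (4, 3) → (4, 2) → (5, 2) → (5, 1) → (6, 1) → (6, 0)

Answer: 6, 0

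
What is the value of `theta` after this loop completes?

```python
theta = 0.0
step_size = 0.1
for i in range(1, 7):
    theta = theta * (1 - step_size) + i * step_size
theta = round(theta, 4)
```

Moving average with lr=0.1
`theta` takes the values: 0.0 → 0.1 → 0.29 → 0.561 → 0.9049 → 1.31441 → 1.782969 → 1.783

Answer: 1.783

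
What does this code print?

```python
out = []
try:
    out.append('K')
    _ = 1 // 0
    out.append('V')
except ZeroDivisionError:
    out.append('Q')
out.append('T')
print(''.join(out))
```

Execution trace: 'K' (try body) → 'Q' (except ZeroDivisionError) → 'T' (after the try/except). Output: KQT

Answer: KQT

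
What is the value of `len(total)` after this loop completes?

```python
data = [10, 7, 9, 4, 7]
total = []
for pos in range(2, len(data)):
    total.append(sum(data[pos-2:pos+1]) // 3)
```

Number of 3-element averages
`total` takes the values: [] → [8] → [8, 6] → [8, 6, 6]
So `len(total)` = 3

Answer: 3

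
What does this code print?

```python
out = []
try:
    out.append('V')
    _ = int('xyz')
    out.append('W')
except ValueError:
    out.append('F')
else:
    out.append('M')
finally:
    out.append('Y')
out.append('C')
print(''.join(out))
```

Execution trace: 'V' (try body) → 'F' (except ValueError) → 'Y' (finally) → 'C' (after the try/except). Output: VFYC

Answer: VFYC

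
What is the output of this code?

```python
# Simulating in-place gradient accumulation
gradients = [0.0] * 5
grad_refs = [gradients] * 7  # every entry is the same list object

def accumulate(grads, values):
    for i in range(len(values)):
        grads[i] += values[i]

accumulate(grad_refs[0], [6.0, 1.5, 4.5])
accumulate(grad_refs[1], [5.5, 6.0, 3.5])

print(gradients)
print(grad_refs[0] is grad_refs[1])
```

Key concept: gradient accumulation aliasing.
Step by step:
`gradients = [0.0] * 5` → gradients = [0.0, 0.0, 0.0, 0.0, 0.0]
`grad_refs = [gradients] * 7` → grad_refs = [[0.0, 0.0, 0.0, 0.0, 0.0], [0.0, 0.0, 0.0, 0.0, 0.0], [0.0, 0.0, 0.0, 0.0, 0.0], [0.0, 0.0, 0.0, 0.0, 0.0], [0.0, 0.0, 0.0, 0.0, 0.0], [0.0, 0.0, 0.0, 0.0, 0.0], [0.0, 0.0, 0.0, 0.0, 0.0]]
`accumulate(grad_refs[0], [6.0, 1.5, 4.5])` → gradients = [6.0, 1.5, 4.5, 0.0, 0.0]; grad_refs = [[6.0, 1.5, 4.5, 0.0, 0.0], [6.0, 1.5, 4.5, 0.0, 0.0], [6.0, 1.5, 4.5, 0.0, 0.0], [6.0, 1.5, 4.5, 0.0, 0.0], [6.0, 1.5, 4.5, 0.0, 0.0], [6.0, 1.5, 4.5, 0.0, 0.0], [6.0, 1.5, 4.5, 0.0, 0.0]]
`accumulate(grad_refs[1], [5.5, 6.0, 3.5])` → gradients = [11.5, 7.5, 8.0, 0.0, 0.0]; grad_refs = [[11.5, 7.5, 8.0, 0.0, 0.0], [11.5, 7.5, 8.0, 0.0, 0.0], [11.5, 7.5, 8.0, 0.0, 0.0], [11.5, 7.5, 8.0, 0.0, 0.0], [11.5, 7.5, 8.0, 0.0, 0.0], [11.5, 7.5, 8.0, 0.0, 0.0], [11.5, 7.5, 8.0, 0.0, 0.0]]
`print(gradients)` → prints [11.5, 7.5, 8.0, 0.0, 0.0]
`print(grad_refs[0] is grad_refs[1])` → prints True

Answer:
[11.5, 7.5, 8.0, 0.0, 0.0]
True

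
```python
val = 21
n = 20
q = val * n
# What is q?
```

Trace:
`val = 21` → val = 21
`n = 20` → n = 20
`q = val * n` → q = 420
So q = 420

Answer: 420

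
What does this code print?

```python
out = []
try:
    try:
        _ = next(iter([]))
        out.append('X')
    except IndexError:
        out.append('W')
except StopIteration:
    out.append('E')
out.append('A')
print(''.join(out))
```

Execution trace: 'E' (outer except StopIteration) → 'A' (after the try/except). Output: EA

Answer: EA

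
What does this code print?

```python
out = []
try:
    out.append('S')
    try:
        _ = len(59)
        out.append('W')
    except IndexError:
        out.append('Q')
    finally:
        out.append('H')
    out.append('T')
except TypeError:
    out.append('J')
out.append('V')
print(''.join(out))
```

Execution trace: 'S' (try body) → 'H' (inner finally) → 'J' (except TypeError) → 'V' (after the try/except). Output: SHJV

Answer: SHJV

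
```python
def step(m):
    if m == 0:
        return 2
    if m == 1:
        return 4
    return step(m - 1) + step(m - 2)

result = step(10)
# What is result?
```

Build up from base cases: step(0)=2, step(1)=4, step(2)=6, step(3)=10, step(4)=16, step(5)=26, step(6)=42, ..., step(10)=288

Answer: 288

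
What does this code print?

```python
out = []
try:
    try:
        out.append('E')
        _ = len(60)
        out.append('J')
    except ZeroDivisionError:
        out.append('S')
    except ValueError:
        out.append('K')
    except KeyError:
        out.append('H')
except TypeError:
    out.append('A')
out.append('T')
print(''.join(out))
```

Execution trace: 'E' (try body) → 'A' (outer except TypeError) → 'T' (after the try/except). Output: EAT

Answer: EAT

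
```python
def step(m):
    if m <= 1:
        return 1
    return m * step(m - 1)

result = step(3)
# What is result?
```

step(3) = 3 * 2 * 1 = 6

Answer: 6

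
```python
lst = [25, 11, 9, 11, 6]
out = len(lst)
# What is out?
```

Trace:
`lst = [25, 11, 9, 11, 6]` → lst = [25, 11, 9, 11, 6]
`out = len(lst)` → out = 5
So out = 5

Answer: 5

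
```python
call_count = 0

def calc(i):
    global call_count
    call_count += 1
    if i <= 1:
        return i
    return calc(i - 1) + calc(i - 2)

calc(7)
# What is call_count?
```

Calls(i) = 1 + Calls(i-1) + Calls(i-2); Calls(0)=Calls(1)=1. For i=7 this gives 41.

Answer: 41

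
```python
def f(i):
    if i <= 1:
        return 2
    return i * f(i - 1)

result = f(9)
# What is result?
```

f(9) = 9 * 8 * 7 * 6 * 5 * 4 * 3 * 2 * 2 = 725760

Answer: 725760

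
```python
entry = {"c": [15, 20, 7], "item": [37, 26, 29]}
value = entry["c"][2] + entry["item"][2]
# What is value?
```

Trace:
`entry = {"c": [15, 20, 7], "item": [37, 26, 29]}` → entry = {'c': [15, 20, 7], 'item': [37, 26, 29]}
`value = entry["c"][2] + entry["item"][2]` → value = 36
So value = 36

Answer: 36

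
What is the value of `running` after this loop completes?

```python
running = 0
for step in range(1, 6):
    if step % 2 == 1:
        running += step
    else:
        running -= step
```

Add odd, subtract even
`running` takes the values: 0 → 1 → -1 → 2 → -2 → 3

Answer: 3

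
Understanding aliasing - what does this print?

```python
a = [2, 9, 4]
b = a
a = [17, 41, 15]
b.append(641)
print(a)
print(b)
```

Key concept: rebinding vs mutation: a is rebound to a new list, b still points at the original.
Step by step:
`a = [2, 9, 4]` → a = [2, 9, 4]
`b = a` → b = [2, 9, 4] (same object as a)
`a = [17, 41, 15]` → a = [17, 41, 15]
`b.append(641)` → b = [2, 9, 4, 641]
`print(a)` → prints [17, 41, 15]
`print(b)` → prints [2, 9, 4, 641]

Answer:
[17, 41, 15]
[2, 9, 4, 641]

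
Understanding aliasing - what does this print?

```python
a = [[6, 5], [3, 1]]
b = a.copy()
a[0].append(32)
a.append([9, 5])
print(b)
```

Key concept: shallow copy with nested lists.
Step by step:
`a = [[6, 5], [3, 1]]` → a = [[6, 5], [3, 1]]
`b = a.copy()` → b = [[6, 5], [3, 1]]
`a[0].append(32)` → a = [[6, 5, 32], [3, 1]]; b = [[6, 5, 32], [3, 1]]
`a.append([9, 5])` → a = [[6, 5, 32], [3, 1], [9, 5]]
`print(b)` → prints [[6, 5, 32], [3, 1]]

Answer: [[6, 5, 32], [3, 1]]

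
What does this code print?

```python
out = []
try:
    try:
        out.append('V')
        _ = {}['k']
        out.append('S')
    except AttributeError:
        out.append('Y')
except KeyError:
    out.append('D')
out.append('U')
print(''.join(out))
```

Execution trace: 'V' (try body) → 'D' (outer except KeyError) → 'U' (after the try/except). Output: VDU

Answer: VDU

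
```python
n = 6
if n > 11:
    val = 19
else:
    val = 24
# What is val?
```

Trace:
`n = 6` → n = 6
`if n > 11: ...` → n > 11 is False, take else branch → val = 24
So val = 24

Answer: 24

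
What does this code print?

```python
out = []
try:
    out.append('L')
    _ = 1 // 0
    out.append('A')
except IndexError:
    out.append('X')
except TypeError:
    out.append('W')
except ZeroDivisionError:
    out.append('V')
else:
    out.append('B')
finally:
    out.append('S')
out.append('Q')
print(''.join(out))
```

Execution trace: 'L' (try body) → 'V' (except ZeroDivisionError) → 'S' (finally) → 'Q' (after the try/except). Output: LVSQ

Answer: LVSQ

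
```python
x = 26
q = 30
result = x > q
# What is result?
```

Trace:
`x = 26` → x = 26
`q = 30` → q = 30
`result = x > q` → result = False
So result = False

Answer: False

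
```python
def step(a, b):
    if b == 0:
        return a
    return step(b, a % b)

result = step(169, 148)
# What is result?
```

step(169, 148) -> step(148, 21) -> step(21, 1) -> step(1, 0) -> 1

Answer: 1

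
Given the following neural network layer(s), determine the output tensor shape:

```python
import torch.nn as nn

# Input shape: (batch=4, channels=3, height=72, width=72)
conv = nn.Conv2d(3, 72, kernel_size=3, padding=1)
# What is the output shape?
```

Input: (4, 3, 72, 72) -> Output: (4, 72, 72, 72)

Answer: (4, 72, 72, 72)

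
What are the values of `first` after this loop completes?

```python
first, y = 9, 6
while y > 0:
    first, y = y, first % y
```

GCD of 9 and 6
`first` takes the values: 9 → 6 → 3

Answer: 3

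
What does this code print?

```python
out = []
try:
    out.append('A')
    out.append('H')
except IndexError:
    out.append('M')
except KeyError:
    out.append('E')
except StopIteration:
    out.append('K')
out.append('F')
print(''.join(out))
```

Execution trace: 'A' (try body) → 'H' (try body, no exception) → 'F' (after the try/except). Output: AHF

Answer: AHF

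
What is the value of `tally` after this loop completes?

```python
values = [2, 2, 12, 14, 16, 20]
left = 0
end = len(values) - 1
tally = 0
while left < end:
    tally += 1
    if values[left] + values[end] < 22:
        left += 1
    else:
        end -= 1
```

Steps to find pair summing to 22
`tally` takes the values: 0 → 1 → 2 → 3 → 4 → 5

Answer: 5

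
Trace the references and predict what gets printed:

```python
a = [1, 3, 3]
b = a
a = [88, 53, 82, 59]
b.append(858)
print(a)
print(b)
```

Key concept: rebinding vs mutation: a is rebound to a new list, b still points at the original.
Step by step:
`a = [1, 3, 3]` → a = [1, 3, 3]
`b = a` → b = [1, 3, 3] (same object as a)
`a = [88, 53, 82, 59]` → a = [88, 53, 82, 59]
`b.append(858)` → b = [1, 3, 3, 858]
`print(a)` → prints [88, 53, 82, 59]
`print(b)` → prints [1, 3, 3, 858]

Answer:
[88, 53, 82, 59]
[1, 3, 3, 858]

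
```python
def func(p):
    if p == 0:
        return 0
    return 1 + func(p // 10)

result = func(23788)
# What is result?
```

Count of digits of 23788: 5

Answer: 5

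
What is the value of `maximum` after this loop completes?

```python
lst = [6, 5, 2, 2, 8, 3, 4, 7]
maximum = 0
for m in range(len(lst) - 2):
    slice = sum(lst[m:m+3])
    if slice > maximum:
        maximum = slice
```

Max sum of 3-element window in [6, 5, 2, 2, 8, 3, 4, 7]
`maximum` takes the values: 0 → 13 → 15

Answer: 15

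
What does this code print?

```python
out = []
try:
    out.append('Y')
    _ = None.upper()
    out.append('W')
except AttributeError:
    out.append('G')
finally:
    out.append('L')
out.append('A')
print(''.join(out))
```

Execution trace: 'Y' (try body) → 'G' (except AttributeError) → 'L' (finally) → 'A' (after the try/except). Output: YGLA

Answer: YGLA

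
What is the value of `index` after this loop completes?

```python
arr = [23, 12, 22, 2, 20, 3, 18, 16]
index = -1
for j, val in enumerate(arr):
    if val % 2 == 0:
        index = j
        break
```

First even number index in [23, 12, 22, 2, 20, 3, 18, 16]
`index` takes the values: -1 → 1

Answer: 1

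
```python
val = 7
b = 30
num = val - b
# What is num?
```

Trace:
`val = 7` → val = 7
`b = 30` → b = 30
`num = val - b` → num = -23
So num = -23

Answer: -23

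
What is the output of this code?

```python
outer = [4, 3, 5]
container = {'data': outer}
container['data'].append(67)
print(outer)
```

Key concept: dict holds reference to list.
Step by step:
`outer = [4, 3, 5]` → outer = [4, 3, 5]
`container = {'data': outer}` → container = {'data': [4, 3, 5]}
`container['data'].append(67)` → outer = [4, 3, 5, 67]; container = {'data': [4, 3, 5, 67]}
`print(outer)` → prints [4, 3, 5, 67]

Answer: [4, 3, 5, 67]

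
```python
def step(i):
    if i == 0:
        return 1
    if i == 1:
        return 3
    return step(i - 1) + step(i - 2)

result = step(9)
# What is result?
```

Build up from base cases: step(0)=1, step(1)=3, step(2)=4, step(3)=7, step(4)=11, step(5)=18, step(6)=29, ..., step(9)=123

Answer: 123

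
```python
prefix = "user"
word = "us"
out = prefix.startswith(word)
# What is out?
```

Trace:
`prefix = "user"` → prefix = 'user'
`word = "us"` → word = 'us'
`out = prefix.startswith(word)` → out = True
So out = True

Answer: True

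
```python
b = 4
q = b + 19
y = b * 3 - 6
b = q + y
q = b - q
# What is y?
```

Trace:
`b = 4` → b = 4
`q = b + 19` → q = 23
`y = b * 3 - 6` → y = 6
`b = q + y` → b = 29
`q = b - q` → q = 6
So y = 6

Answer: 6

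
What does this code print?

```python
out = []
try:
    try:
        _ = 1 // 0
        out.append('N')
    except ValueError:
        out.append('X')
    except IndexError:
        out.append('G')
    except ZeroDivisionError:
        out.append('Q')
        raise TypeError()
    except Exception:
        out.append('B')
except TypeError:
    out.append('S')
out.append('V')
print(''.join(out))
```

Execution trace: 'Q' (inner except ZeroDivisionError) → 'S' (outer except TypeError) → 'V' (after the try/except). Output: QSV

Answer: QSV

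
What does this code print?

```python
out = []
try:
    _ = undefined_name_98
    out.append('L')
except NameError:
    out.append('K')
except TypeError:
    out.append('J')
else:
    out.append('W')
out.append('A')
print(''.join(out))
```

Execution trace: 'K' (except NameError) → 'A' (after the try/except). Output: KA

Answer: KA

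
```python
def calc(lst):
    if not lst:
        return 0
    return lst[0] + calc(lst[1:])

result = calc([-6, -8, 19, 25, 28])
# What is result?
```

(-6) + (-8) + 19 + 25 + 28 + 0 = 58

Answer: 58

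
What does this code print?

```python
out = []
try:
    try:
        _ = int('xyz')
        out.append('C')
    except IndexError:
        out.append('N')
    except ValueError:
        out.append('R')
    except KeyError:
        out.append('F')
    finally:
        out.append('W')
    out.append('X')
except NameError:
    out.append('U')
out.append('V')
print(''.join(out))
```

Execution trace: 'R' (inner except ValueError) → 'W' (inner finally) → 'X' (try body, no exception) → 'V' (after the try/except). Output: RWXV

Answer: RWXV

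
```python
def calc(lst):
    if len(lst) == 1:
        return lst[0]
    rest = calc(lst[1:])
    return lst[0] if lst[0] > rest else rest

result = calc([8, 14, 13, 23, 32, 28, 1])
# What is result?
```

Recursive max over [8, 14, 13, 23, 32, 28, 1] = 32

Answer: 32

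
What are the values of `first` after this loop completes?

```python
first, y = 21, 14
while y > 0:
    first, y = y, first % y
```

GCD of 21 and 14
`first` takes the values: 21 → 14 → 7

Answer: 7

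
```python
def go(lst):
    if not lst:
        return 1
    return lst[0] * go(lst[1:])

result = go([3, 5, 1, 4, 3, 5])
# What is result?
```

Product over [3, 5, 1, 4, 3, 5] = 3 * 5 * 1 * 4 * 3 * 5 = 900

Answer: 900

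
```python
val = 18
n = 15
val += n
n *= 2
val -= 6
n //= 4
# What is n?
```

Trace:
`val = 18` → val = 18
`n = 15` → n = 15
`val += n` → val = 33
`n *= 2` → n = 30
`val -= 6` → val = 27
`n //= 4` → n = 7
So n = 7

Answer: 7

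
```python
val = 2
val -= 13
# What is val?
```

Trace:
`val = 2` → val = 2
`val -= 13` → val = -11
So val = -11

Answer: -11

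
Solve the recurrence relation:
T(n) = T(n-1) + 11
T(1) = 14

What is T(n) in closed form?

Unrolling: T(n) = T(1) + 11·(n-1) = 14 + 11(n-1) = 11n + 3.

Answer: T(n) = 11n + 3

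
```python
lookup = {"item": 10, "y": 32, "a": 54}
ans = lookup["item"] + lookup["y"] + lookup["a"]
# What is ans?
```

Trace:
`lookup = {"item": 10, "y": 32, "a": 54}` → lookup = {'item': 10, 'y': 32, 'a': 54}
`ans = lookup["item"] + lookup["y"] + lookup["a"]` → ans = 96
So ans = 96

Answer: 96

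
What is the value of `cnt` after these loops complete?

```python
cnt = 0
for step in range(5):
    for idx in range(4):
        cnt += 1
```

5 * 4 = 20
`cnt` takes the values: 0 → 1 → 2 → 3 → 4 → 5 → 6 → 7 → 8 → 9 → 10 → 11 → 12 → 13 → 14 → 15 → 16 → 17 → 18 → 19 → 20

Answer: 20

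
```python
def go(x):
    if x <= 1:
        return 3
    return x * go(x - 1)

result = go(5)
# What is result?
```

go(5) = 5 * 4 * 3 * 2 * 3 = 360

Answer: 360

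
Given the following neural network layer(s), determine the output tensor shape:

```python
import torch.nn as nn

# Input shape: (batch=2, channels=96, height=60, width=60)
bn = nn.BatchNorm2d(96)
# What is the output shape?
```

Input: (2, 96, 60, 60) -> Output: (2, 96, 60, 60)

Answer: (2, 96, 60, 60)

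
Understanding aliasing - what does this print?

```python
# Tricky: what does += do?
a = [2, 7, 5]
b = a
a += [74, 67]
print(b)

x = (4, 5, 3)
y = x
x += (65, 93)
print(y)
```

Key concept: += behavior differs for mutable vs immutable.
Step by step:
`a = [2, 7, 5]` → a = [2, 7, 5]
`b = a` → b = [2, 7, 5] (same object as a)
`a += [74, 67]` → a = [2, 7, 5, 74, 67] (same object as b); b = [2, 7, 5, 74, 67] (same object as a)
`print(b)` → prints [2, 7, 5, 74, 67]
`x = (4, 5, 3)` → x = (4, 5, 3)
`y = x` → y = (4, 5, 3)
`x += (65, 93)` → x = (4, 5, 3, 65, 93)
`print(y)` → prints (4, 5, 3)

Answer:
[2, 7, 5, 74, 67]
(4, 5, 3)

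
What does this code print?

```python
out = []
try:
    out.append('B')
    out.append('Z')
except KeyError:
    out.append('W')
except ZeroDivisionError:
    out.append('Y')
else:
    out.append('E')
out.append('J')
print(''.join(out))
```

Execution trace: 'B' (try body) → 'Z' (try body, no exception) → 'E' (else) → 'J' (after the try/except). Output: BZEJ

Answer: BZEJ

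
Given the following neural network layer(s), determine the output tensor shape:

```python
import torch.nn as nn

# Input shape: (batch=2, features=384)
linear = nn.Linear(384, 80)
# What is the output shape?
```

Input: (2, 384) -> Output: (2, 80)

Answer: (2, 80)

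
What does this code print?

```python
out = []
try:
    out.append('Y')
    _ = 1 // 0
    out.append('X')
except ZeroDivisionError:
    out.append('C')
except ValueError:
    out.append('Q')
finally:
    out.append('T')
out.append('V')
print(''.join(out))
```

Execution trace: 'Y' (try body) → 'C' (except ZeroDivisionError) → 'T' (finally) → 'V' (after the try/except). Output: YCTV

Answer: YCTV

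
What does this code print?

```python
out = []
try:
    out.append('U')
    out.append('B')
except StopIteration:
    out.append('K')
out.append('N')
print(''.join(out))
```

Execution trace: 'U' (try body) → 'B' (try body, no exception) → 'N' (after the try/except). Output: UBN

Answer: UBN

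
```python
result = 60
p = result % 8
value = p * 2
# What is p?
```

Trace:
`result = 60` → result = 60
`p = result % 8` → p = 4
`value = p * 2` → value = 8
So p = 4

Answer: 4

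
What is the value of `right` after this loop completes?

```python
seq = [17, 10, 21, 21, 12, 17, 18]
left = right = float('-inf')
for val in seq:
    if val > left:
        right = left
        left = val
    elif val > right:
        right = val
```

Second largest (with repeats) in [17, 10, 21, 21, 12, 17, 18]
`right` takes the values: -inf → 10 → 17 → 21

Answer: 21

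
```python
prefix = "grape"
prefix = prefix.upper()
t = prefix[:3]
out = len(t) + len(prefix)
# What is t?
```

Trace:
`prefix = "grape"` → prefix = 'grape'
`prefix = prefix.upper()` → prefix = 'GRAPE'
`t = prefix[:3]` → t = 'GRA'
`out = len(t) + len(prefix)` → out = 8
So t = 'GRA'

Answer: 'GRA'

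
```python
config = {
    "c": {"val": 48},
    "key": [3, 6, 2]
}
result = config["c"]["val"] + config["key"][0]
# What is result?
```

Trace:
`config = { ...` → config = {'c': {'val': 48}, 'key': [3, 6, 2]}
`result = config["c"]["val"] + config["key"][0]` → result = 51
So result = 51

Answer: 51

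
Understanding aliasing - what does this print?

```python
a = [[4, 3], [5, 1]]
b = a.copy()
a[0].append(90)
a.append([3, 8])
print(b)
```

Key concept: shallow copy with nested lists.
Step by step:
`a = [[4, 3], [5, 1]]` → a = [[4, 3], [5, 1]]
`b = a.copy()` → b = [[4, 3], [5, 1]]
`a[0].append(90)` → a = [[4, 3, 90], [5, 1]]; b = [[4, 3, 90], [5, 1]]
`a.append([3, 8])` → a = [[4, 3, 90], [5, 1], [3, 8]]
`print(b)` → prints [[4, 3, 90], [5, 1]]

Answer: [[4, 3, 90], [5, 1]]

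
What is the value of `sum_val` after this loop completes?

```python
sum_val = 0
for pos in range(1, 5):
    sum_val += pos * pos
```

Sum of squares 1² to 4² = 30
`sum_val` takes the values: 0 → 1 → 5 → 14 → 30

Answer: 30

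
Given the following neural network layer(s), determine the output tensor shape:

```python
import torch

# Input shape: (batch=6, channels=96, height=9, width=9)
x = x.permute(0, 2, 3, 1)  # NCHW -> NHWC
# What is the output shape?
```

Input: (6, 96, 9, 9) -> Output: (6, 9, 9, 96)

Answer: (6, 9, 9, 96)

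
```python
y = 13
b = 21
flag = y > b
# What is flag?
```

Trace:
`y = 13` → y = 13
`b = 21` → b = 21
`flag = y > b` → flag = False
So flag = False

Answer: False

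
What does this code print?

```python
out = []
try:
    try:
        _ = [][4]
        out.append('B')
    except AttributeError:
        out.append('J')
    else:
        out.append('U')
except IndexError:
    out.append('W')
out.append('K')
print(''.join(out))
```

Execution trace: 'W' (outer except IndexError) → 'K' (after the try/except). Output: WK

Answer: WK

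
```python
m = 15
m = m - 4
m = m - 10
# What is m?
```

Trace:
`m = 15` → m = 15
`m = m - 4` → m = 11
`m = m - 10` → m = 1
So m = 1

Answer: 1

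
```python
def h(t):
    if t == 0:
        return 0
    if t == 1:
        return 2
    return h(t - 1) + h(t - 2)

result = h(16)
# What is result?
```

Build up from base cases: h(0)=0, h(1)=2, h(2)=2, h(3)=4, h(4)=6, h(5)=10, h(6)=16, ..., h(16)=1974

Answer: 1974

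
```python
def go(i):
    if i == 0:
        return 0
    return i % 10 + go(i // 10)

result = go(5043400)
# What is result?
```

Sum of digits of 5043400: 0 + 0 + 4 + 3 + 4 + 0 + 5 = 16

Answer: 16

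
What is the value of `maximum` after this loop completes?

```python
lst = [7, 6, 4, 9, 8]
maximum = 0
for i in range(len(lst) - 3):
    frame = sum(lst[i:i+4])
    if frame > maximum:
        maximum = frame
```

Max sum of 4-element window in [7, 6, 4, 9, 8]
`maximum` takes the values: 0 → 26 → 27

Answer: 27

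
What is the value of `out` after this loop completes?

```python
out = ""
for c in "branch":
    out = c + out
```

Reverse 'branch'
`out` takes the values: "" → "b" → "rb" → "arb" → "narb" → "cnarb" → "hcnarb"

Answer: "hcnarb"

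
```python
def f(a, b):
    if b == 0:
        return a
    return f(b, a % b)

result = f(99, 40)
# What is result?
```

f(99, 40) -> f(40, 19) -> f(19, 2) -> f(2, 1) -> f(1, 0) -> 1

Answer: 1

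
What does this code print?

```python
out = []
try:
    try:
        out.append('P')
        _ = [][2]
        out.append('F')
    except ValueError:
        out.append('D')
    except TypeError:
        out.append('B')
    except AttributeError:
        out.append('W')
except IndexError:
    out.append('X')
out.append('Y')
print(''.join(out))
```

Execution trace: 'P' (try body) → 'X' (outer except IndexError) → 'Y' (after the try/except). Output: PXY

Answer: PXY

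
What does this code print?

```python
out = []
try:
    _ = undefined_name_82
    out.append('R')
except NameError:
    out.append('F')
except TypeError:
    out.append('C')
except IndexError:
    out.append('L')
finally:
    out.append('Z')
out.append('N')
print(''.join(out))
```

Execution trace: 'F' (except NameError) → 'Z' (finally) → 'N' (after the try/except). Output: FZN

Answer: FZN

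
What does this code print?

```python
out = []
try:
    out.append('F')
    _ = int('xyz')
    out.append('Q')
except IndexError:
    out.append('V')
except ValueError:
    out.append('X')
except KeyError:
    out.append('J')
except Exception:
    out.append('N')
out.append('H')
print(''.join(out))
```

Execution trace: 'F' (try body) → 'X' (except ValueError) → 'H' (after the try/except). Output: FXH

Answer: FXH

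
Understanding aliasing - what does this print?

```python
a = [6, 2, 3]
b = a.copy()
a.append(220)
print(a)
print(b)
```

Key concept: list.copy() creates independent copy.
Step by step:
`a = [6, 2, 3]` → a = [6, 2, 3]
`b = a.copy()` → b = [6, 2, 3]
`a.append(220)` → a = [6, 2, 3, 220]
`print(a)` → prints [6, 2, 3, 220]
`print(b)` → prints [6, 2, 3]

Answer:
[6, 2, 3, 220]
[6, 2, 3]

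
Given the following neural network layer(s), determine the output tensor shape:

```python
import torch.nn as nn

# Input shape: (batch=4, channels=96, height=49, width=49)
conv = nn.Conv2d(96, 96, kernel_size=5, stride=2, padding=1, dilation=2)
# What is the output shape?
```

Input: (4, 96, 49, 49) -> Output: (4, 96, 22, 22)

Answer: (4, 96, 22, 22)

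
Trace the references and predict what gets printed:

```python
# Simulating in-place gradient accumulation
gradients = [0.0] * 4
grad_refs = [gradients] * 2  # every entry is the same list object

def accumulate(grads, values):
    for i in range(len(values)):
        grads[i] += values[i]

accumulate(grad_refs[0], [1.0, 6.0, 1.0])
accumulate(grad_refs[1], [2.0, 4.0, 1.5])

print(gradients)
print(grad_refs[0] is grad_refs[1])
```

Key concept: gradient accumulation aliasing.
Step by step:
`gradients = [0.0] * 4` → gradients = [0.0, 0.0, 0.0, 0.0]
`grad_refs = [gradients] * 2` → grad_refs = [[0.0, 0.0, 0.0, 0.0], [0.0, 0.0, 0.0, 0.0]]
`accumulate(grad_refs[0], [1.0, 6.0, 1.0])` → gradients = [1.0, 6.0, 1.0, 0.0]; grad_refs = [[1.0, 6.0, 1.0, 0.0], [1.0, 6.0, 1.0, 0.0]]
`accumulate(grad_refs[1], [2.0, 4.0, 1.5])` → gradients = [3.0, 10.0, 2.5, 0.0]; grad_refs = [[3.0, 10.0, 2.5, 0.0], [3.0, 10.0, 2.5, 0.0]]
`print(gradients)` → prints [3.0, 10.0, 2.5, 0.0]
`print(grad_refs[0] is grad_refs[1])` → prints True

Answer:
[3.0, 10.0, 2.5, 0.0]
True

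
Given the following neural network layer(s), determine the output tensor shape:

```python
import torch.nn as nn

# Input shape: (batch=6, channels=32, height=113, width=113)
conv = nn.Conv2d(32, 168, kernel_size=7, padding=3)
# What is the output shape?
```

Input: (6, 32, 113, 113) -> Output: (6, 168, 113, 113)

Answer: (6, 168, 113, 113)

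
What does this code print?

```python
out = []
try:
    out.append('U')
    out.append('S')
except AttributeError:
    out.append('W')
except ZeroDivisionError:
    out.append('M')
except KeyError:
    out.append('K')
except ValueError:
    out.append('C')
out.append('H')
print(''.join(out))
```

Execution trace: 'U' (try body) → 'S' (try body, no exception) → 'H' (after the try/except). Output: USH

Answer: USH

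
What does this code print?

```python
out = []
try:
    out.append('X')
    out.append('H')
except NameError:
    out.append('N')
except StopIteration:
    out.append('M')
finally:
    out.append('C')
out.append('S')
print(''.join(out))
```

Execution trace: 'X' (try body) → 'H' (try body, no exception) → 'C' (finally) → 'S' (after the try/except). Output: XHCS

Answer: XHCS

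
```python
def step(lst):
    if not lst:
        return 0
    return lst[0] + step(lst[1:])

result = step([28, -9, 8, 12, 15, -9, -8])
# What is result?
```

28 + (-9) + 8 + 12 + 15 + (-9) + (-8) + 0 = 37

Answer: 37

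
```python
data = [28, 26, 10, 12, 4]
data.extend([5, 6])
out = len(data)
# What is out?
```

Trace:
`data = [28, 26, 10, 12, 4]` → data = [28, 26, 10, 12, 4]
`data.extend([5, 6])` → data = [28, 26, 10, 12, 4, 5, 6]
`out = len(data)` → out = 7
So out = 7

Answer: 7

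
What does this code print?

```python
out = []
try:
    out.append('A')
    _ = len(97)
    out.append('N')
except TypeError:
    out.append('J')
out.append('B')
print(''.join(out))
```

Execution trace: 'A' (try body) → 'J' (except TypeError) → 'B' (after the try/except). Output: AJB

Answer: AJB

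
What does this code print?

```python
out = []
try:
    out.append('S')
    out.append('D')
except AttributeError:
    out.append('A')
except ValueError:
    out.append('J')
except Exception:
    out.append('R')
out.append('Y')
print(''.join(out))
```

Execution trace: 'S' (try body) → 'D' (try body, no exception) → 'Y' (after the try/except). Output: SDY

Answer: SDY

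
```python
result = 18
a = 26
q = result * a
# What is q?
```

Trace:
`result = 18` → result = 18
`a = 26` → a = 26
`q = result * a` → q = 468
So q = 468

Answer: 468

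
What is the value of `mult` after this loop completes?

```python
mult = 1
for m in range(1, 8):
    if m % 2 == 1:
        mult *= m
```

Product of odd numbers 1 to 7
`mult` takes the values: 1 → 3 → 15 → 105

Answer: 105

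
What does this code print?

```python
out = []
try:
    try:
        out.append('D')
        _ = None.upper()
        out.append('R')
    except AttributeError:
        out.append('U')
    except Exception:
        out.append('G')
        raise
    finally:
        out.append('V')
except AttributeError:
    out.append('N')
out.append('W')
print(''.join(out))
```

Execution trace: 'D' (inner try body) → 'U' (inner except AttributeError) → 'V' (inner finally) → 'W' (after the try/except). Output: DUVW

Answer: DUVW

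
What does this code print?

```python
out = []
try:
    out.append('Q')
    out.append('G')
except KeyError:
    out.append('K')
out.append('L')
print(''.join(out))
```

Execution trace: 'Q' (try body) → 'G' (try body, no exception) → 'L' (after the try/except). Output: QGL

Answer: QGL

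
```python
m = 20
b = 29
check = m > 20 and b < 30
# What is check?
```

Trace:
`m = 20` → m = 20
`b = 29` → b = 29
`check = m > 20 and b < 30` → check = False
So check = False

Answer: False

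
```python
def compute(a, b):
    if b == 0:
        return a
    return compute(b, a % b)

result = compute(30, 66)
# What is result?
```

compute(30, 66) -> compute(66, 30) -> compute(30, 6) -> compute(6, 0) -> 6

Answer: 6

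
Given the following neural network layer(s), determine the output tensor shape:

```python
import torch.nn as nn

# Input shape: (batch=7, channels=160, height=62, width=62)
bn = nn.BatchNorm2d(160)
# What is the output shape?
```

Input: (7, 160, 62, 62) -> Output: (7, 160, 62, 62)

Answer: (7, 160, 62, 62)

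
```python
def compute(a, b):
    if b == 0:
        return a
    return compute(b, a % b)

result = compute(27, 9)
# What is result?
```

compute(27, 9) -> compute(9, 0) -> 9

Answer: 9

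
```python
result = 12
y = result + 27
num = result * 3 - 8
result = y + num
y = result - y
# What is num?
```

Trace:
`result = 12` → result = 12
`y = result + 27` → y = 39
`num = result * 3 - 8` → num = 28
`result = y + num` → result = 67
`y = result - y` → y = 28
So num = 28

Answer: 28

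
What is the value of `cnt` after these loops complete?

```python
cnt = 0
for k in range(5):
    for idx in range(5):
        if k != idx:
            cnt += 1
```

5² - 5 (exclude diagonal)
`cnt` takes the values: 0 → 1 → 2 → 3 → 4 → 5 → 6 → 7 → 8 → 9 → 10 → 11 → 12 → 13 → 14 → 15 → 16 → 17 → 18 → 19 → 20

Answer: 20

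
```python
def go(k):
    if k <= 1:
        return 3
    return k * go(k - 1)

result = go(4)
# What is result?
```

go(4) = 4 * 3 * 2 * 3 = 72

Answer: 72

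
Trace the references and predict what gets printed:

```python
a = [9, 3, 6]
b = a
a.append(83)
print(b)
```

Key concept: basic list aliasing.
Step by step:
`a = [9, 3, 6]` → a = [9, 3, 6]
`b = a` → b = [9, 3, 6] (same object as a)
`a.append(83)` → a = [9, 3, 6, 83] (same object as b); b = [9, 3, 6, 83] (same object as a)
`print(b)` → prints [9, 3, 6, 83]

Answer: [9, 3, 6, 83]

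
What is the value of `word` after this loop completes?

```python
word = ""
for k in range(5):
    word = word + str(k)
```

Concatenate digits 0 to 4
`word` takes the values: "" → "0" → "01" → "012" → "0123" → "01234"

Answer: "01234"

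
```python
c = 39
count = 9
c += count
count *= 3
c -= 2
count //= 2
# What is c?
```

Trace:
`c = 39` → c = 39
`count = 9` → count = 9
`c += count` → c = 48
`count *= 3` → count = 27
`c -= 2` → c = 46
`count //= 2` → count = 13
So c = 46

Answer: 46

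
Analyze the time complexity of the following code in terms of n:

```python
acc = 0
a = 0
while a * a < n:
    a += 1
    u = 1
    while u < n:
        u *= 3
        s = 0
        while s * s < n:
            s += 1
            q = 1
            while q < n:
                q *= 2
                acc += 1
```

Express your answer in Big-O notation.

Each loop level contributes: √n × log n × √n × log n. Multiplying the contributions gives O(n log² n).

Answer: O(n log² n)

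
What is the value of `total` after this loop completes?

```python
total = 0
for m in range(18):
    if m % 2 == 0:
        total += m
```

Sum of even numbers 0 to 17
`total` takes the values: 0 → 2 → 6 → 12 → 20 → 30 → 42 → 56 → 72

Answer: 72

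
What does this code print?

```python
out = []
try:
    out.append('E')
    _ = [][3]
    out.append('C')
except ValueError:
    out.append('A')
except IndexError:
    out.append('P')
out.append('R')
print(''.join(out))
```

Execution trace: 'E' (try body) → 'P' (except IndexError) → 'R' (after the try/except). Output: EPR

Answer: EPR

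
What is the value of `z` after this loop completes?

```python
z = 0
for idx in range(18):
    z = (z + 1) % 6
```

Increment mod 6, 18 times = 0
`z` takes the values: 0 → 1 → 2 → 3 → 4 → 5 → 0 → 1 → 2 → 3 → 4 → 5 → 0 → 1 → 2 → 3 → 4 → 5 → 0

Answer: 0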